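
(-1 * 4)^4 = 256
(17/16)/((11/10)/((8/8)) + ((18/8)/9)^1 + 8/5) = 0.36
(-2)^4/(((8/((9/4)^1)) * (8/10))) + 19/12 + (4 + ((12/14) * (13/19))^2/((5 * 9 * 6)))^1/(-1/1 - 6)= 32871157/4952920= 6.64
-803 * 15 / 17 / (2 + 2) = -12045 / 68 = -177.13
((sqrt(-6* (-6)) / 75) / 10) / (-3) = -0.00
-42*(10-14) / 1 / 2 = 84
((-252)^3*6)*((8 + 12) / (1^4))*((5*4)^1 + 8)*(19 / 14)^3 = -134405671680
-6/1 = -6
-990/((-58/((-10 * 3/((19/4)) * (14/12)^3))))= -94325/551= -171.19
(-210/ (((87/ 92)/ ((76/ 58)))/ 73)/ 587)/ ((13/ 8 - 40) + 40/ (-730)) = 10432903040/ 11079368481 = 0.94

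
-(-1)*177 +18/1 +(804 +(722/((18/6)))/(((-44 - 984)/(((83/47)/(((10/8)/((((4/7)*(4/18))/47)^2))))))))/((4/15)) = 339948263611574/105902886159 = 3210.00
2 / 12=1 / 6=0.17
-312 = -312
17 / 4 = 4.25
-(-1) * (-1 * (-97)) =97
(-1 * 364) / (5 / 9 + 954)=-3276 / 8591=-0.38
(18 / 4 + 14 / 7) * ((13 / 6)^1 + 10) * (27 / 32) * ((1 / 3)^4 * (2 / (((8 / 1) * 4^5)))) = 949 / 4718592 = 0.00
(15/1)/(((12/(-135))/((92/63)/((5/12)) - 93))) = 422865/28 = 15102.32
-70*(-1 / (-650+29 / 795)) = -0.11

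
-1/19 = -0.05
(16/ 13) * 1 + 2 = 42/ 13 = 3.23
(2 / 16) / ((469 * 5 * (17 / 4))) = 1 / 79730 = 0.00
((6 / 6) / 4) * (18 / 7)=9 / 14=0.64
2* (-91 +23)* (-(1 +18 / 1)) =2584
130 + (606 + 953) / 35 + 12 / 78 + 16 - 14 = 176.70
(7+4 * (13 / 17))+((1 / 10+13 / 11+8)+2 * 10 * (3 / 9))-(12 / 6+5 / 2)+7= 79963 / 2805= 28.51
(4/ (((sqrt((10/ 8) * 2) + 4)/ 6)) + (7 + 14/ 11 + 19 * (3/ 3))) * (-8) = -27232/ 99 + 64 * sqrt(10)/ 9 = -252.58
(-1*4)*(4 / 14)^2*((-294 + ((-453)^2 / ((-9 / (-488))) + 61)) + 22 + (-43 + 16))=-178026400 / 49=-3633191.84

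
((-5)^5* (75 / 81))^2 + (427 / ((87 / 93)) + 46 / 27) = 177011638916 / 21141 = 8372907.57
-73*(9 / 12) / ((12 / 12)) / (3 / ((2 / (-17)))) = 73 / 34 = 2.15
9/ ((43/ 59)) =531/ 43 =12.35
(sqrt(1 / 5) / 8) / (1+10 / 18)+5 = 9 * sqrt(5) / 560+5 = 5.04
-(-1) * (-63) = -63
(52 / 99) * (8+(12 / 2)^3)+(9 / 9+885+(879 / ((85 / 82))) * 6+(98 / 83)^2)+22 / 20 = 706550856733 / 115941870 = 6094.01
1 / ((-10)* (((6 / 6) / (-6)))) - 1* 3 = -12 / 5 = -2.40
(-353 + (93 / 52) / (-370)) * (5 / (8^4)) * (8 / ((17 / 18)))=-61126317 / 16746496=-3.65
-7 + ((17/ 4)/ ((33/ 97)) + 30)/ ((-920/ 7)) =-7.32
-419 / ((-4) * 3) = 419 / 12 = 34.92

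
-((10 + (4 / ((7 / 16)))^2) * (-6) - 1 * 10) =28006 / 49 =571.55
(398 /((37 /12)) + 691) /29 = 30343 /1073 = 28.28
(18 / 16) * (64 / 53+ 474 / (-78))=-30195 / 5512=-5.48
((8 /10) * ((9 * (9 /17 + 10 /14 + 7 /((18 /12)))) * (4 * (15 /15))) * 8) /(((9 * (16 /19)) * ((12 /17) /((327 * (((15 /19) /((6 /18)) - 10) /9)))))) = -13339420 /189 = -70578.94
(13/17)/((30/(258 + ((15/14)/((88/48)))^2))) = 6637397/1007930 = 6.59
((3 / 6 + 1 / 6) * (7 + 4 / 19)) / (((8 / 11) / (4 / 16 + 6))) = 37675 / 912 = 41.31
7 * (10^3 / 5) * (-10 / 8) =-1750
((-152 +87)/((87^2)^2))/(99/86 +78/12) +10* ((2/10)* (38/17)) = 1432473136529/320421633273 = 4.47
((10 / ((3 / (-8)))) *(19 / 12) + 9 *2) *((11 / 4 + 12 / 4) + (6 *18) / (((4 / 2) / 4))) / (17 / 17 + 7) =-96683 / 144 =-671.41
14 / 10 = 7 / 5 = 1.40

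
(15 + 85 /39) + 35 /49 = 4885 /273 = 17.89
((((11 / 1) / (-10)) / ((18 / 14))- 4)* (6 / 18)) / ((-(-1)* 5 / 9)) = -437 / 150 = -2.91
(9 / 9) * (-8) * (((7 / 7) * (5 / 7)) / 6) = -20 / 21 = -0.95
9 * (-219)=-1971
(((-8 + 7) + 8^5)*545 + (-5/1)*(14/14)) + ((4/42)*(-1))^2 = 7875382414/441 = 17858010.01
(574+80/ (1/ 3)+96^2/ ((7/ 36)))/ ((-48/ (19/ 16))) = -3206003/ 2688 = -1192.71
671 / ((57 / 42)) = 494.42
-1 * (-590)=590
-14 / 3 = -4.67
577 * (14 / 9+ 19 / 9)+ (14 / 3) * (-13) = 2055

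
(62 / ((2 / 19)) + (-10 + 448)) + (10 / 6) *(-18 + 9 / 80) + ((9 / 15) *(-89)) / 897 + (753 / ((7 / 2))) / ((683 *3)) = 114045077921 / 114361520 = 997.23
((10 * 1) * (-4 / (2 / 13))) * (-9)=2340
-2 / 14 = -1 / 7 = -0.14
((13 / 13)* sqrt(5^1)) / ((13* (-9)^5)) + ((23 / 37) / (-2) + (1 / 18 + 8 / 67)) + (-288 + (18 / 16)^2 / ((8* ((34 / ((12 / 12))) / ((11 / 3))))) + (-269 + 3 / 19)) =-4110041623379 / 7379407872 - sqrt(5) / 767637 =-556.96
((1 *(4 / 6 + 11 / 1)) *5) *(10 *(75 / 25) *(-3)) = -5250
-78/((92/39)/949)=-1443429/46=-31378.89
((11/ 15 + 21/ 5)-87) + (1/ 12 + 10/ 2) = -4619/ 60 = -76.98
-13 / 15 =-0.87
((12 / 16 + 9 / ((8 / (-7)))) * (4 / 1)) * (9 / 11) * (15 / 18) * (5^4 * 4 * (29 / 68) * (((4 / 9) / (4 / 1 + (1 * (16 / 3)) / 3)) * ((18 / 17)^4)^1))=-406699987500 / 203039551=-2003.06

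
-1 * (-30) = 30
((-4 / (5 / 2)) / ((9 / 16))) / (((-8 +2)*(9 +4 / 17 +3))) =0.04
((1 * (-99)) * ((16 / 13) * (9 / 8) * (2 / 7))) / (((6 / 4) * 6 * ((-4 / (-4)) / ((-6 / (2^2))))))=6.53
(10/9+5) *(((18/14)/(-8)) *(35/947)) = -275/7576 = -0.04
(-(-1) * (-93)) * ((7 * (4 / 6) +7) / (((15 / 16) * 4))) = -289.33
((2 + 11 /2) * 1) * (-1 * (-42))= 315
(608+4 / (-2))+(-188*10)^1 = -1274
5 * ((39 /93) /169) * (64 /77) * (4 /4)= 320 /31031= 0.01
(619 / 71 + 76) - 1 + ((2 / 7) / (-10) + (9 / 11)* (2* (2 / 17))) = 83.88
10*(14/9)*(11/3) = 1540/27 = 57.04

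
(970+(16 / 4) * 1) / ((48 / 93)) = 1887.12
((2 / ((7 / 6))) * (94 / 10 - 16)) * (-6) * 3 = 7128 / 35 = 203.66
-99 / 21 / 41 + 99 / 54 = 2959 / 1722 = 1.72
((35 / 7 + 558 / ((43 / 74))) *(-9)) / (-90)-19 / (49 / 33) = 1764233 / 21070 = 83.73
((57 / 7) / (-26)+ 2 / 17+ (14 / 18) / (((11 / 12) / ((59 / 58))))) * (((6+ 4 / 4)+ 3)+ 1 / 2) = 1976659 / 281996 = 7.01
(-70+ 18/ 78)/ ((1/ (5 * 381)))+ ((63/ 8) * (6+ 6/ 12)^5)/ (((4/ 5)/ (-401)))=-611467681875/ 13312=-45933569.85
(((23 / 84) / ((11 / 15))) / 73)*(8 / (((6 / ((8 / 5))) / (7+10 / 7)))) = 10856 / 118041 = 0.09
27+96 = 123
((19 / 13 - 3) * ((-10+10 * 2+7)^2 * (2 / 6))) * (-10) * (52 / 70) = 23120 / 21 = 1100.95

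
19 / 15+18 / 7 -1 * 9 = -542 / 105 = -5.16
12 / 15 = 4 / 5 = 0.80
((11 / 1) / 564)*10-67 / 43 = -16529 / 12126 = -1.36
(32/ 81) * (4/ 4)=32/ 81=0.40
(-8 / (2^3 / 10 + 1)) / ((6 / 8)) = -160 / 27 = -5.93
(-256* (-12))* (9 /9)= 3072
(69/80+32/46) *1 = 2867/1840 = 1.56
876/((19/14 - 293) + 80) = -12264/2963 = -4.14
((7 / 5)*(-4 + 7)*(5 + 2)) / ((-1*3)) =-49 / 5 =-9.80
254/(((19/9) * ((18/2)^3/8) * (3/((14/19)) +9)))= 28448/281637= 0.10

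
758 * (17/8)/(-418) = -6443/1672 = -3.85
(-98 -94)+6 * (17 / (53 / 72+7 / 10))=-120.97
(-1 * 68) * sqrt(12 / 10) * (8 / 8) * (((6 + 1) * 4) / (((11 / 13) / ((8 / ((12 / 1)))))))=-49504 * sqrt(30) / 165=-1643.30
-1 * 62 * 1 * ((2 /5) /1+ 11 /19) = -5766 /95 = -60.69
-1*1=-1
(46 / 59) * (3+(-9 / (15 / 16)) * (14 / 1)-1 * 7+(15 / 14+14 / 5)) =-216591 / 2065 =-104.89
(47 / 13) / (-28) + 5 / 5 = 0.87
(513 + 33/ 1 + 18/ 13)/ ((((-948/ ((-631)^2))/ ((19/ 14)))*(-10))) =4486079987/ 143780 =31201.00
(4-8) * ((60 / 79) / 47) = -240 / 3713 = -0.06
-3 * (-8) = 24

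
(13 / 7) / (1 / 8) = 104 / 7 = 14.86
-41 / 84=-0.49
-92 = -92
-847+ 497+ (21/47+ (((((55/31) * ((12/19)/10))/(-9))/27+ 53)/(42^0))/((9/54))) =-31.56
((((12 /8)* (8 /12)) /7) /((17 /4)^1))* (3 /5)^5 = 972 /371875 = 0.00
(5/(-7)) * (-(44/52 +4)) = 45/13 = 3.46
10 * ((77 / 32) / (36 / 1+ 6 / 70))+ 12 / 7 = 2.38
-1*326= -326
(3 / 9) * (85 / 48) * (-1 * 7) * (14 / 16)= -4165 / 1152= -3.62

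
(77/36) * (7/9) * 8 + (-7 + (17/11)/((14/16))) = 50363/6237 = 8.07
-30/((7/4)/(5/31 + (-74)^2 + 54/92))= -468590580/4991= -93887.11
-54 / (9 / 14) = -84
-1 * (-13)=13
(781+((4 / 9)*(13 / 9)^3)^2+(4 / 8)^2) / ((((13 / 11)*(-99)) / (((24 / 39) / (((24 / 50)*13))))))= -3370747972525 / 5106976885998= -0.66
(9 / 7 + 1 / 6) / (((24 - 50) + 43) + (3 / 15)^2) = 1525 / 17892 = 0.09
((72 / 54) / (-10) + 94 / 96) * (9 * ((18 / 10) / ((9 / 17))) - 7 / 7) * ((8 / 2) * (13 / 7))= 13949 / 75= 185.99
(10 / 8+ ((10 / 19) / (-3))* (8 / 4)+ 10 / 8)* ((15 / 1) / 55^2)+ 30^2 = 4138249 / 4598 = 900.01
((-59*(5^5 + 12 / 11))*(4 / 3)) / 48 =-2028833 / 396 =-5123.32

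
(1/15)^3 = 1/3375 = 0.00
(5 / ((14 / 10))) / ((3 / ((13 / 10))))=65 / 42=1.55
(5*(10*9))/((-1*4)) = -225/2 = -112.50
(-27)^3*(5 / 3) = -32805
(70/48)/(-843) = -35/20232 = -0.00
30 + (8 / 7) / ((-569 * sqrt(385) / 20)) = 30.00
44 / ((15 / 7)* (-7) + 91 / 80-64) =-3520 / 6229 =-0.57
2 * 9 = 18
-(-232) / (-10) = -116 / 5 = -23.20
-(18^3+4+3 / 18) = -35017 / 6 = -5836.17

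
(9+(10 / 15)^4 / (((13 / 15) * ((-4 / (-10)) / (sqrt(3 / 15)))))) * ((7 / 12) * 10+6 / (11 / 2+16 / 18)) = 62.68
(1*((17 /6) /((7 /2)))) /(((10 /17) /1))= 289 /210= 1.38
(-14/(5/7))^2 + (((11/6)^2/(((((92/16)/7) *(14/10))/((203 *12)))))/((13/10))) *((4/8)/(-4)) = -6737087/22425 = -300.43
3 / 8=0.38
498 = 498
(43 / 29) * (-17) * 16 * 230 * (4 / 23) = -467840 / 29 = -16132.41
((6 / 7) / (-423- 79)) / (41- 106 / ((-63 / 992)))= -27 / 27041485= -0.00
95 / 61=1.56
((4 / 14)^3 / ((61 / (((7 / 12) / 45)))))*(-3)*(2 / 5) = -4 / 672525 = -0.00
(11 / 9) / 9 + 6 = 497 / 81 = 6.14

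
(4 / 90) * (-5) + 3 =25 / 9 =2.78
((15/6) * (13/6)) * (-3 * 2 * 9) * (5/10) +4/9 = -5249/36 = -145.81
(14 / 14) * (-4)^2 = 16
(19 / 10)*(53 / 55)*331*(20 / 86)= 333317 / 2365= 140.94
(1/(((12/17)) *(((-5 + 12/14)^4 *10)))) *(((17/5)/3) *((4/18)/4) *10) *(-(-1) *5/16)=693889/7333089408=0.00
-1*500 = -500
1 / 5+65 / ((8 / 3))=983 / 40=24.58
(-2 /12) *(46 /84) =-23 /252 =-0.09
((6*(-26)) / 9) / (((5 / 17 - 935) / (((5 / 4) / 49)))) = 221 / 467166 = 0.00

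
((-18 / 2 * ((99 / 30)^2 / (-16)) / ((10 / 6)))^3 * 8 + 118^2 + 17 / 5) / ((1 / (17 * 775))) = 483139668245826829 / 2560000000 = 188726432.91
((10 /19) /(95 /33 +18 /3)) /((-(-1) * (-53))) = -330 /295051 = -0.00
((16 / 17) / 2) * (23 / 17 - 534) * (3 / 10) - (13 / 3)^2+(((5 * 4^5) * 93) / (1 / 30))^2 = 530748384214795571 / 2601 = 204055511039906.02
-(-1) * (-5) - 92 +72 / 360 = -484 / 5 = -96.80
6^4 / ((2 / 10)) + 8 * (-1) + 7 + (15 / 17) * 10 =110293 / 17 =6487.82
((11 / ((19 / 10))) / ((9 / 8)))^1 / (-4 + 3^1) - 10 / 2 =-1735 / 171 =-10.15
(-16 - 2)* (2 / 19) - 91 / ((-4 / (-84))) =-1912.89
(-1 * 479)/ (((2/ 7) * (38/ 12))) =-10059/ 19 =-529.42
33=33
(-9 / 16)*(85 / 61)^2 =-65025 / 59536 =-1.09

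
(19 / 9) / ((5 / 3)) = 19 / 15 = 1.27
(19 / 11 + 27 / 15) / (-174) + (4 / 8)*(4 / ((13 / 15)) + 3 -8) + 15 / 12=258131 / 248820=1.04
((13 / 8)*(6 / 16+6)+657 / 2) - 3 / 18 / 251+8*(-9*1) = 12860455 / 48192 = 266.86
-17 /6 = -2.83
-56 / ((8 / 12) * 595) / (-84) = 1 / 595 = 0.00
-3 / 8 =-0.38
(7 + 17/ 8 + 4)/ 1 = 105/ 8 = 13.12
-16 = -16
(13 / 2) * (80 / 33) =520 / 33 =15.76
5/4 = 1.25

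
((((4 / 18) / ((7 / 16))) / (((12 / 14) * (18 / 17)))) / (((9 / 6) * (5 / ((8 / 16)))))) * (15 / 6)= 68 / 729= 0.09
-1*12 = -12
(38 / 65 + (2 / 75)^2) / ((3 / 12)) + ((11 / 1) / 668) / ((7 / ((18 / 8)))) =3209513807 / 1367730000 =2.35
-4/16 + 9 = 35/4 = 8.75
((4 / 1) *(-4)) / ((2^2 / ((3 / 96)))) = -1 / 8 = -0.12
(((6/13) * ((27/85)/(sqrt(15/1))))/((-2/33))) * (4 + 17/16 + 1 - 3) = -43659 * sqrt(15)/88400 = -1.91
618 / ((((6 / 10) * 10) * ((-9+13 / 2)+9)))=206 / 13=15.85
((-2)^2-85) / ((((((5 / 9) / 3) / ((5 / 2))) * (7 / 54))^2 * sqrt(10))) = -43046721 * sqrt(10) / 490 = -277807.52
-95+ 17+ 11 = -67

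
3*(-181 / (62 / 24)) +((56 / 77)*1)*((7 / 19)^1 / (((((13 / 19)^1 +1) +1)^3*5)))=-47538838684 / 226169955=-210.19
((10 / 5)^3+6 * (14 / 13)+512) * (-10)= -68440 / 13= -5264.62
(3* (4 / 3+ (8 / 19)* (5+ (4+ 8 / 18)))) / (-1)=-908 / 57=-15.93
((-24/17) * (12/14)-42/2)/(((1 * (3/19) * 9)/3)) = -16739/357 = -46.89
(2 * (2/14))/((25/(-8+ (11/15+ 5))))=-0.03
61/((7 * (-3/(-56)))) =488/3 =162.67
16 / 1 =16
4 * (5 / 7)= 20 / 7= 2.86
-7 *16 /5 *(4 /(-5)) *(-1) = -17.92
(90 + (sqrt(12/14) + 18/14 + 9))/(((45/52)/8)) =416 * sqrt(42)/315 + 32448/35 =935.64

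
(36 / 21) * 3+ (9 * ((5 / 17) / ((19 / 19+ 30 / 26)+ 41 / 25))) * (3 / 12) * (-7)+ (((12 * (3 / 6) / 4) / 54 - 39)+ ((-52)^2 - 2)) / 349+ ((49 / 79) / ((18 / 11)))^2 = 134563797063649 / 11505146372748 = 11.70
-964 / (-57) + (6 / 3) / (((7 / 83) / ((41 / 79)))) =921034 / 31521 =29.22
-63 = -63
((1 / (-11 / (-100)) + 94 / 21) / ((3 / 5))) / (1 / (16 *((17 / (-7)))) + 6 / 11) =852448 / 19593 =43.51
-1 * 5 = -5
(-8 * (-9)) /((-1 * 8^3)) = -0.14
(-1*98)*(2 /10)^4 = -98 /625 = -0.16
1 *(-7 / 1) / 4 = -1.75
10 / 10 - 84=-83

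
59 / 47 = 1.26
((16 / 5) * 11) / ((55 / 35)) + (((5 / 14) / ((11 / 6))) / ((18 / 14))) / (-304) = 1123559 / 50160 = 22.40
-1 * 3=-3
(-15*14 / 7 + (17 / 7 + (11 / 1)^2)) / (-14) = -327 / 49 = -6.67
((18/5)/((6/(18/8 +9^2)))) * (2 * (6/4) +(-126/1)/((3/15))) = -626373/20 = -31318.65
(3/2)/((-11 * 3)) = -1/22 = -0.05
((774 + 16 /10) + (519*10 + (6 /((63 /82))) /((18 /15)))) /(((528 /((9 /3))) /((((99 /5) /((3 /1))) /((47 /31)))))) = 29158817 /197400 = 147.71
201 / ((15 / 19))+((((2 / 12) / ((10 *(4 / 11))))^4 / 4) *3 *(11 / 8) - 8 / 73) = 657457950188723 / 2583429120000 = 254.49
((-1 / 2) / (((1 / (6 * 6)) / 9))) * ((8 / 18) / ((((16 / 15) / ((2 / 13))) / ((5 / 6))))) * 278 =-31275 / 13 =-2405.77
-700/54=-350/27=-12.96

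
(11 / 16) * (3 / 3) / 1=11 / 16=0.69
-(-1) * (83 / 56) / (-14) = -83 / 784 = -0.11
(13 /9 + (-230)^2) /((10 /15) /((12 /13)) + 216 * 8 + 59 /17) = 30.54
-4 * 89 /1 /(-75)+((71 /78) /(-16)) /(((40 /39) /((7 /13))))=1177313 /249600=4.72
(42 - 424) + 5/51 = -19477/51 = -381.90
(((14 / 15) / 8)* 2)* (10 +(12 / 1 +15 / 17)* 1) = 2723 / 510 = 5.34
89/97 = 0.92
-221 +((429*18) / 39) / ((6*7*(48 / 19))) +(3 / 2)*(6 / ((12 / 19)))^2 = -9381 / 112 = -83.76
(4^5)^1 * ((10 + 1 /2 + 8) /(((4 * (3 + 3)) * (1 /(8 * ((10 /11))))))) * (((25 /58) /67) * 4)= 9472000 /64119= 147.73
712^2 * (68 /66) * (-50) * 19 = -16374291200 /33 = -496190642.42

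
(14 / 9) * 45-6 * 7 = 28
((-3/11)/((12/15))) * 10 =-75/22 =-3.41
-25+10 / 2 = -20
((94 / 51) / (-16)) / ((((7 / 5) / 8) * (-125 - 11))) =235 / 48552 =0.00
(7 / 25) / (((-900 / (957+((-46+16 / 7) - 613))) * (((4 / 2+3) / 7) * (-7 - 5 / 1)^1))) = 7357 / 675000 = 0.01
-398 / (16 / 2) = -49.75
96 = 96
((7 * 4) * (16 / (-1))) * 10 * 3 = -13440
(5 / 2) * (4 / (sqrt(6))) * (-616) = -3080 * sqrt(6) / 3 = -2514.81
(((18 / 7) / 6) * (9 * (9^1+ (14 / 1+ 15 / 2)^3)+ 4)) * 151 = 324458079 / 56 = 5793894.27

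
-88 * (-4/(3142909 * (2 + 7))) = 32/2571471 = 0.00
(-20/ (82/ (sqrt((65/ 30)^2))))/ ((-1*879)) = 65/ 108117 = 0.00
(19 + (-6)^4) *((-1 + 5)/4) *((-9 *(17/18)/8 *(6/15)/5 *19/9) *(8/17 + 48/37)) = -694583/1665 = -417.17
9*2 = 18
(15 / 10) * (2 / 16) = 3 / 16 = 0.19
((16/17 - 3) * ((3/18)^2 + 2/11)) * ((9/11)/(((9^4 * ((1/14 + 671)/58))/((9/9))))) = -117943/25358940783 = -0.00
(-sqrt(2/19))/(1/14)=-14 * sqrt(38)/19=-4.54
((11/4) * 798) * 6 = 13167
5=5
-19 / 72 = -0.26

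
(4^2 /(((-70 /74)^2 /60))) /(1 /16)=17165.58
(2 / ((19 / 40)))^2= 6400 / 361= 17.73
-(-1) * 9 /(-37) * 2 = -18 /37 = -0.49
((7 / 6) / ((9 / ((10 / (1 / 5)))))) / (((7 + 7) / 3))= 25 / 18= 1.39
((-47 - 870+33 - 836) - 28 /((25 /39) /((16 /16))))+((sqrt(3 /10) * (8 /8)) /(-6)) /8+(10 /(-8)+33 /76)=-1764.51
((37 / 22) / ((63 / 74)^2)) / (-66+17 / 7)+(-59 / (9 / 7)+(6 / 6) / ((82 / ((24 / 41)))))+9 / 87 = -6198795165124 / 135301143285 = -45.81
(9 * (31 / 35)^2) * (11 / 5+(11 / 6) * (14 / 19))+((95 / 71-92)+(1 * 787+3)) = 5985517191 / 8262625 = 724.41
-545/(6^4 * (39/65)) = -2725/3888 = -0.70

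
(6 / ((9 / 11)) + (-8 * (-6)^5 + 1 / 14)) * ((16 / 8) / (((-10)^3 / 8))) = -2613047 / 2625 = -995.45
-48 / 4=-12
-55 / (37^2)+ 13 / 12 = 17137 / 16428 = 1.04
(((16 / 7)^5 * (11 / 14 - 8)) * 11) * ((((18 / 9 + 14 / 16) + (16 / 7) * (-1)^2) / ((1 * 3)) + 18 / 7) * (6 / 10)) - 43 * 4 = -7600659228 / 588245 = -12920.91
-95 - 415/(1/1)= -510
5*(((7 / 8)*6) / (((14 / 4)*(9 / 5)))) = 4.17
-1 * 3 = -3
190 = 190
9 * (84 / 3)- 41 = 211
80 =80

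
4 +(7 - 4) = 7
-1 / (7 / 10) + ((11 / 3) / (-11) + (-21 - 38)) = -1276 / 21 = -60.76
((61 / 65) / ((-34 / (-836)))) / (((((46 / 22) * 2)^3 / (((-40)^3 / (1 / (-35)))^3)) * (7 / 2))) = 2724583935180800000000000 / 2688907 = 1013268192310407165.44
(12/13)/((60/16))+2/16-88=-87.63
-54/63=-6/7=-0.86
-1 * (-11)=11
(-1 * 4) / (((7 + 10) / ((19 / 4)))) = -19 / 17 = -1.12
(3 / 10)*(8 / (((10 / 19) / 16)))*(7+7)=25536 / 25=1021.44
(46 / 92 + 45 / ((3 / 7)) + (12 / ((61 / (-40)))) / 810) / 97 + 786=251488633 / 319518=787.09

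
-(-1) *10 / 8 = 5 / 4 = 1.25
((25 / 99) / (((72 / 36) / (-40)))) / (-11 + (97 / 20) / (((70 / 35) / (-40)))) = 0.05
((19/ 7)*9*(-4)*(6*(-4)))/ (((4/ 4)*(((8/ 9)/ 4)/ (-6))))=-443232/ 7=-63318.86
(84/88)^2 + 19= 9637/484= 19.91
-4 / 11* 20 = -80 / 11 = -7.27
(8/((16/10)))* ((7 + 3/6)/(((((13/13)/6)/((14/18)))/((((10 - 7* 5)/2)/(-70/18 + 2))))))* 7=275625/34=8106.62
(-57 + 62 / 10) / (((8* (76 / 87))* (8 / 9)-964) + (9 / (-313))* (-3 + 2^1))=62250066 / 1173633385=0.05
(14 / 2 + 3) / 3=10 / 3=3.33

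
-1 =-1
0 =0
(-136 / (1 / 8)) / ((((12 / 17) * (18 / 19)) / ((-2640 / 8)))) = 4832080 / 9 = 536897.78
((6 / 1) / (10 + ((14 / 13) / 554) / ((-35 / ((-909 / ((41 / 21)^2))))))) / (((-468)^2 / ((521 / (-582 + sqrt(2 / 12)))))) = -117659485345 / 48042685600666926-1212984385 * sqrt(6) / 1729536681624009336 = -0.00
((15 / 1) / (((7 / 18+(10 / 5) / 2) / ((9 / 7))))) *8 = 3888 / 35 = 111.09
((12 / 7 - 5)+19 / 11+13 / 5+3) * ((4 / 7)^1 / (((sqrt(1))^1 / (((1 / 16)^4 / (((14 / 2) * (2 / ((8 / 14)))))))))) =389 / 270448640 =0.00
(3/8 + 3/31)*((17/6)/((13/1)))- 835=-414109/496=-834.90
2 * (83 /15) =166 /15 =11.07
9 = 9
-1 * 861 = -861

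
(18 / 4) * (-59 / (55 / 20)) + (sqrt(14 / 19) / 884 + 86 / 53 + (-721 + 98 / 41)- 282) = -26186515 / 23903 + sqrt(266) / 16796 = -1095.53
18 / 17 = 1.06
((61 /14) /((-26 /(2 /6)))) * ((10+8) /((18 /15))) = -305 /364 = -0.84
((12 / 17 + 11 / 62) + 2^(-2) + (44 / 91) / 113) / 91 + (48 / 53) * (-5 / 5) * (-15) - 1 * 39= -25.40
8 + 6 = 14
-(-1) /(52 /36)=9 /13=0.69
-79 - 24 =-103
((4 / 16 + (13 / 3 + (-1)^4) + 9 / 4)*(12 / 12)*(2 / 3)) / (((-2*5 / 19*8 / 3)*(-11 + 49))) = -47 / 480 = -0.10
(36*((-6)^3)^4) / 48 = 1632586752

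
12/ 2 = 6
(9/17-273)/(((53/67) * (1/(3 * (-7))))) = 6517224/901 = 7233.32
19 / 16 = 1.19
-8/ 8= -1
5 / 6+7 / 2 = 13 / 3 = 4.33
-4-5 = -9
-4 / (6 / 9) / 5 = -6 / 5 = -1.20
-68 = -68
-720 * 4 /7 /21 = -960 /49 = -19.59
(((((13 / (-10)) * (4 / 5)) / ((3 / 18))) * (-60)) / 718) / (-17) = -936 / 30515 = -0.03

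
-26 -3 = -29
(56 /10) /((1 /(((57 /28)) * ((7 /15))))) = 133 /25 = 5.32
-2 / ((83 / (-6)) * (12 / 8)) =0.10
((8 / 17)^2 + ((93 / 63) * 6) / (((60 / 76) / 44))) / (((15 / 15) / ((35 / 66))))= 261.90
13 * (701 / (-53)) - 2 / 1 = -9219 / 53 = -173.94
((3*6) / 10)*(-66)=-594 / 5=-118.80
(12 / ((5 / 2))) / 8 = 3 / 5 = 0.60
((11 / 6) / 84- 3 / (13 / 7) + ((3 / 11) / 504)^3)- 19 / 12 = -260646429107 / 82044458496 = -3.18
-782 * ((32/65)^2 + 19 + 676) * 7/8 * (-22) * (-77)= -6809592920361/8450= -805868984.66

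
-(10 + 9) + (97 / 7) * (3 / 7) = -640 / 49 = -13.06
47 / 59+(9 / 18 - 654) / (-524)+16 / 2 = 621025 / 61832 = 10.04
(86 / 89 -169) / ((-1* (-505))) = -2991 / 8989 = -0.33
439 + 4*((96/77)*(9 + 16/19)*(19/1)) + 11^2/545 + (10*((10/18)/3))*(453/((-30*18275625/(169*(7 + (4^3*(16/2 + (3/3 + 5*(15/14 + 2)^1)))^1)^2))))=388877199253709/527094610875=737.77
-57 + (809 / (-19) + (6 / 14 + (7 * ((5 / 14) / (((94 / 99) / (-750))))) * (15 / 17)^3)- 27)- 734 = -136154858675 / 61422326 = -2216.70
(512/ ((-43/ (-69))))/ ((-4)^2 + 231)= 35328/ 10621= 3.33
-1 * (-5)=5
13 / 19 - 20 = -367 / 19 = -19.32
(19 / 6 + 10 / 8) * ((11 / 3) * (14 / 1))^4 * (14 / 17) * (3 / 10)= 52167112844 / 6885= 7576922.71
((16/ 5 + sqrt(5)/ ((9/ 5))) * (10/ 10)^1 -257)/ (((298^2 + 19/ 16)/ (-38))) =771552/ 7104415 -3040 * sqrt(5)/ 12787947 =0.11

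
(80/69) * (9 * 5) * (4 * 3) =14400/23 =626.09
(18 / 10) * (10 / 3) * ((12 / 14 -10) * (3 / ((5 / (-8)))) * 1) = 9216 / 35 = 263.31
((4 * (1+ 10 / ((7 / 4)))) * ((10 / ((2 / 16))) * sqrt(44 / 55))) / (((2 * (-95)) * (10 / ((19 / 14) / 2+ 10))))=-112424 * sqrt(5) / 23275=-10.80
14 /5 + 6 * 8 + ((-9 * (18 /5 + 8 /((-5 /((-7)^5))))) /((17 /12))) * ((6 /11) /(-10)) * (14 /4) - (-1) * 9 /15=152733811 /4675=32670.33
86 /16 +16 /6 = 8.04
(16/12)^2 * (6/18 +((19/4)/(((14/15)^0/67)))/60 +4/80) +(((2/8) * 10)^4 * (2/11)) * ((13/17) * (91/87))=6166069/390456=15.79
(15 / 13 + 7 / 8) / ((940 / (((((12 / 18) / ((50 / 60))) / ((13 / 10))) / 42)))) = 211 / 6672120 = 0.00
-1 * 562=-562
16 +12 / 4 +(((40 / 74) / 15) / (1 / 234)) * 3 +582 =626.30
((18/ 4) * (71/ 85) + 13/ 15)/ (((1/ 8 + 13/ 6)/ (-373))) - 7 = -3552353/ 4675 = -759.86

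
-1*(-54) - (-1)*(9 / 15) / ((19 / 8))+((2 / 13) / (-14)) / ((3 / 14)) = 200816 / 3705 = 54.20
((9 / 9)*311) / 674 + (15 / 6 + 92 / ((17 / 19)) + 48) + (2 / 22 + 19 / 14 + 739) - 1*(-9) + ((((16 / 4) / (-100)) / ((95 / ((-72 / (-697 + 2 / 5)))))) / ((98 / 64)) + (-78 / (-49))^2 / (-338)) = 50245181400940753 / 55628613775350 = 903.23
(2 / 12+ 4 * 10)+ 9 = 295 / 6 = 49.17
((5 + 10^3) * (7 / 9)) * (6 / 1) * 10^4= 46900000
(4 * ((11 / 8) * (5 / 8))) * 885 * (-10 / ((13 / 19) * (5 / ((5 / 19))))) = -243375 / 104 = -2340.14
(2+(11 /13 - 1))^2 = 576 /169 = 3.41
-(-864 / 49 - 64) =4000 / 49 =81.63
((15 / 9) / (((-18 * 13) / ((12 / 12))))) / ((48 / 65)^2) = -1625 / 124416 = -0.01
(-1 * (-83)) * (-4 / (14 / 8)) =-1328 / 7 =-189.71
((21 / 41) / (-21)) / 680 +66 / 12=5.50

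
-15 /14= -1.07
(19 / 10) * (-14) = -133 / 5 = -26.60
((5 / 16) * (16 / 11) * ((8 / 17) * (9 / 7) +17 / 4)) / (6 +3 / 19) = 219545 / 612612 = 0.36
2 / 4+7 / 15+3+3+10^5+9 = 3000479 / 30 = 100015.97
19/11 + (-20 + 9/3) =-168/11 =-15.27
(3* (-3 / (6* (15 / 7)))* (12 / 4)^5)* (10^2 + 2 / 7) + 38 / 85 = -1449943 / 85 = -17058.15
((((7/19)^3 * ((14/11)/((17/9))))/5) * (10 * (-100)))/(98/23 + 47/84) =-16699435200/11945161129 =-1.40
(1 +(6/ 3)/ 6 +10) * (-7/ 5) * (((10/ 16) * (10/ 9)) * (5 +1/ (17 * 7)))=-1490/ 27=-55.19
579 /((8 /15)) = 8685 /8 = 1085.62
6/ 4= 3/ 2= 1.50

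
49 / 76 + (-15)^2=17149 / 76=225.64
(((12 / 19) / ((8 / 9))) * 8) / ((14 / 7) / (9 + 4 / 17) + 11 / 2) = 33912 / 34105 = 0.99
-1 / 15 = -0.07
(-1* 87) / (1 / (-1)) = 87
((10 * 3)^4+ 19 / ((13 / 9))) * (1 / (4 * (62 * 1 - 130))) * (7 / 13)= -73711197 / 45968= -1603.53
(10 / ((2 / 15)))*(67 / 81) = 62.04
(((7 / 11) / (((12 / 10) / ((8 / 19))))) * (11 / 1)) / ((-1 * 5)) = -28 / 57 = -0.49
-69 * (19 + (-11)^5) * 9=100000872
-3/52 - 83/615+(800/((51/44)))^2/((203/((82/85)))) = 216595495143263/95684703660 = 2263.64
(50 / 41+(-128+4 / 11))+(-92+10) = -208.42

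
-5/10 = -1/2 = -0.50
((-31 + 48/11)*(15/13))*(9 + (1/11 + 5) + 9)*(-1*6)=6697980/1573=4258.09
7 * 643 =4501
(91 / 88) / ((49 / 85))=1105 / 616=1.79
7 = 7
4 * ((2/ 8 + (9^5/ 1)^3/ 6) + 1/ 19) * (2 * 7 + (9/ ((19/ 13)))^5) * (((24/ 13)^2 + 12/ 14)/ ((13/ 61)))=17627572348389450267798795978066/ 723518603899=24363675313109407583.97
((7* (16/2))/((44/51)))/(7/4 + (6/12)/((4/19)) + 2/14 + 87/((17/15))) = 679728/848573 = 0.80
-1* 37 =-37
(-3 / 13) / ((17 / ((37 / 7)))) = -111 / 1547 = -0.07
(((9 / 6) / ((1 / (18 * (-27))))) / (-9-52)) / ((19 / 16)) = 11664 / 1159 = 10.06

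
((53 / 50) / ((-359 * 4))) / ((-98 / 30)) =159 / 703640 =0.00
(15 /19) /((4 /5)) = 75 /76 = 0.99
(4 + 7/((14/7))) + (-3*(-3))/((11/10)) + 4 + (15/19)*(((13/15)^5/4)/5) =4169002973/211612500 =19.70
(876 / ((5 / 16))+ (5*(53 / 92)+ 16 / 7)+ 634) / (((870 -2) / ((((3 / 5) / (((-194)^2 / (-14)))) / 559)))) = -33253257 / 21000654656800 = -0.00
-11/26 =-0.42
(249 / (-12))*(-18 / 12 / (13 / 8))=249 / 13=19.15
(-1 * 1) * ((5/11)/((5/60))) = -60/11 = -5.45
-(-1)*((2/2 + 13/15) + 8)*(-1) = -148/15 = -9.87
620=620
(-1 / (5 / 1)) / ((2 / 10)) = -1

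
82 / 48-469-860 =-1327.29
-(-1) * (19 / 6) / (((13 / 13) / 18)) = 57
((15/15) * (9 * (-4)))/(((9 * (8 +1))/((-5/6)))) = 10/27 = 0.37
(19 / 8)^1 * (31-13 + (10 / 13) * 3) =627 / 13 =48.23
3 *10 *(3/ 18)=5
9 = 9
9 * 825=7425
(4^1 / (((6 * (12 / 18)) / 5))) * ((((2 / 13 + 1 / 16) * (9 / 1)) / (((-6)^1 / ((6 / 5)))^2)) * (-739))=-59859 / 208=-287.78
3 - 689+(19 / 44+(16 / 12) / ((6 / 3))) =-90407 / 132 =-684.90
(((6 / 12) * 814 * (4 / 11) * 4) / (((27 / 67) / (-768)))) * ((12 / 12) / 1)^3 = -10153984 / 9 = -1128220.44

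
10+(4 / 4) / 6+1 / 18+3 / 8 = 763 / 72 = 10.60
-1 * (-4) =4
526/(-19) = -526/19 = -27.68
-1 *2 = -2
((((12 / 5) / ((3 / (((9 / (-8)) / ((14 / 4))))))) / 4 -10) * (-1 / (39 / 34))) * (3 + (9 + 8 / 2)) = 191624 / 1365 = 140.38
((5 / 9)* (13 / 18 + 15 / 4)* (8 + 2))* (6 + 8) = 28175 / 81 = 347.84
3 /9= 1 /3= 0.33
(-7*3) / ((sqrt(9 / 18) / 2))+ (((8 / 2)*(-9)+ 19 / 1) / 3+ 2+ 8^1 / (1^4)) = 13 / 3 - 42*sqrt(2) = -55.06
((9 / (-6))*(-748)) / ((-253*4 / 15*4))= -765 / 184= -4.16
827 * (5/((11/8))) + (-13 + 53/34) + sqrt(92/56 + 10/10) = 2997.46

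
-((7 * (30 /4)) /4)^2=-11025 /64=-172.27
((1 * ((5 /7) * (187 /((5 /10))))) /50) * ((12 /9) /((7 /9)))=2244 /245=9.16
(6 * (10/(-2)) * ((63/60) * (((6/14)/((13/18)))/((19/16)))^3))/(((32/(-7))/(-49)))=-634894848/15069223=-42.13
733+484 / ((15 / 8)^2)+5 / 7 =1372432 / 1575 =871.39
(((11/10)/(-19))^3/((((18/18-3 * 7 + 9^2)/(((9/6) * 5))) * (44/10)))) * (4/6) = -121/33471920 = -0.00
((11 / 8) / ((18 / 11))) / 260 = 121 / 37440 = 0.00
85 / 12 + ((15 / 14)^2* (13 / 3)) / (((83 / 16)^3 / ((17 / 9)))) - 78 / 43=77152860997 / 14457062508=5.34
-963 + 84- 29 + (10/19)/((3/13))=-51626/57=-905.72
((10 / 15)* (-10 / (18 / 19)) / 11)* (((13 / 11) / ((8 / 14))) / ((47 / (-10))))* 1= 43225 / 153549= 0.28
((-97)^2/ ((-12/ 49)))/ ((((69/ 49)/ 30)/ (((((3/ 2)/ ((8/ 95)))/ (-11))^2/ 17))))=-3058257843375/ 24223232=-126253.09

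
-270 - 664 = -934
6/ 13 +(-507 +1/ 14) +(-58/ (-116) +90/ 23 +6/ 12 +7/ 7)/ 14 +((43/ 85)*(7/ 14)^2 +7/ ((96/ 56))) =-267836797/ 533715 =-501.83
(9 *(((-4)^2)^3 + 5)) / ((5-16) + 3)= -36909 / 8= -4613.62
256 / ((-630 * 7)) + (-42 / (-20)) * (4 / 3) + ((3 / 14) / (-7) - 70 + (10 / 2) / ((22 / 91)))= -1130449 / 24255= -46.61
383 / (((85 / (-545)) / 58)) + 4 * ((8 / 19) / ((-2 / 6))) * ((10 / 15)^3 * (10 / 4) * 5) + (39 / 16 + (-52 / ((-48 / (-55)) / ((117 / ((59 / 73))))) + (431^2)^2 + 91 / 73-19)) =6912689743760545435 / 200327184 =34506998030.58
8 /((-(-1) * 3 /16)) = 128 /3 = 42.67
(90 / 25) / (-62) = -9 / 155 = -0.06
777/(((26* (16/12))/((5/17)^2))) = 58275/30056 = 1.94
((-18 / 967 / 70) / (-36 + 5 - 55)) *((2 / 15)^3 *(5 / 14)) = 2 / 764050875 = 0.00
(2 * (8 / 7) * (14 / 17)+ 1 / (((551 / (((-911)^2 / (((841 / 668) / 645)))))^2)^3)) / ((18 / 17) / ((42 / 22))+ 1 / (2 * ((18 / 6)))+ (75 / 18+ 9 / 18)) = 1492573745646399997894628298987446963010730745025696076245321021819434304 / 38089717724866654108319554945759312327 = 39185739217804225805188320000000000.00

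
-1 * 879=-879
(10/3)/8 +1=17/12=1.42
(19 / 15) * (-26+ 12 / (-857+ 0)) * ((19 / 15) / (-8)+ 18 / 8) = -53160043 / 771300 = -68.92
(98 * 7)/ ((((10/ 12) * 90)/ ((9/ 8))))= 1029/ 100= 10.29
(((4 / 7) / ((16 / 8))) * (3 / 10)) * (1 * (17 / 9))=17 / 105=0.16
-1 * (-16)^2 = -256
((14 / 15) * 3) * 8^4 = 57344 / 5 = 11468.80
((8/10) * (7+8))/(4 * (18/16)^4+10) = 12288/16801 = 0.73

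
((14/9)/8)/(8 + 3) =7/396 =0.02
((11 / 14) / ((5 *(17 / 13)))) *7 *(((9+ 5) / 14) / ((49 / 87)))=12441 / 8330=1.49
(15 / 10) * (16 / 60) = 2 / 5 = 0.40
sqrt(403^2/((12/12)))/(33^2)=0.37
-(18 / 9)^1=-2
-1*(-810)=810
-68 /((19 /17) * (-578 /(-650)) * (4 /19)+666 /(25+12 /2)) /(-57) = 342550 /6228903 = 0.05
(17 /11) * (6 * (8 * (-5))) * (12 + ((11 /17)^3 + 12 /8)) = -16237560 /3179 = -5107.76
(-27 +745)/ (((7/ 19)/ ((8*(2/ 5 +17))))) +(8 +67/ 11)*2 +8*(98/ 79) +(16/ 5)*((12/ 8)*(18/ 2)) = 8253481926/ 30415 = 271362.22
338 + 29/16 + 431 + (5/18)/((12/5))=333041/432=770.93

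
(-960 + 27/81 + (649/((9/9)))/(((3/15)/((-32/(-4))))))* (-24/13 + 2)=150002/39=3846.21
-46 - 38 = -84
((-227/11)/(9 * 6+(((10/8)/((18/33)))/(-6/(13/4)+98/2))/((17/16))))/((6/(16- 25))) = 21290103/37171904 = 0.57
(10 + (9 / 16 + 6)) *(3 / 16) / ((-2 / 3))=-2385 / 512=-4.66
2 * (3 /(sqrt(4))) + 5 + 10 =18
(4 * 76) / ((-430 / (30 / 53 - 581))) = 4675976 / 11395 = 410.35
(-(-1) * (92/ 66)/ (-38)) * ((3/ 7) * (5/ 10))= -23/ 2926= -0.01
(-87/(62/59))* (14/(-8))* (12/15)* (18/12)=173.86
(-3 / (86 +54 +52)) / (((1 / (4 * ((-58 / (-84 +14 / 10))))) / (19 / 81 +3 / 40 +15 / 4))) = -54491 / 305856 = -0.18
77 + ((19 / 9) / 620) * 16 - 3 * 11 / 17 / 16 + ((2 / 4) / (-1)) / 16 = 58359319 / 758880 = 76.90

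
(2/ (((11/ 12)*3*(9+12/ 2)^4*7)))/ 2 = 4/ 3898125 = 0.00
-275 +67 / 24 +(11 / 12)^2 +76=-195.37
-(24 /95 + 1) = -1.25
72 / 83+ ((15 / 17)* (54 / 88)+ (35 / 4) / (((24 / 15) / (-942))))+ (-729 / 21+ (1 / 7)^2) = -63091629709 / 12168464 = -5184.85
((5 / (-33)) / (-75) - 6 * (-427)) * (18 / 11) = 4192.37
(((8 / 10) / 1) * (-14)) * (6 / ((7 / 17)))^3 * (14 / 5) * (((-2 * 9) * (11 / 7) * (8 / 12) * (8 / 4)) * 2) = 8965085184 / 1225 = 7318436.88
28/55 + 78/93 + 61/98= 329209/167090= 1.97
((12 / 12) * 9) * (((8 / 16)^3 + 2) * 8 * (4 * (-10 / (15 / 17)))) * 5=-34680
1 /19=0.05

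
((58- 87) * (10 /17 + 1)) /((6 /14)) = -1827 /17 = -107.47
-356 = -356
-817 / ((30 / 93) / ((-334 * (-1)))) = -4229609 / 5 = -845921.80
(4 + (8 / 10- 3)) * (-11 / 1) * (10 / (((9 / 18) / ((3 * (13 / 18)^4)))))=-314171 / 972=-323.22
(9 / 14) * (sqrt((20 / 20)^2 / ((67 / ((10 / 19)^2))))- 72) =-324 / 7+45 * sqrt(67) / 8911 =-46.24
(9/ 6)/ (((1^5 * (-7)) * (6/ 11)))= -0.39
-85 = -85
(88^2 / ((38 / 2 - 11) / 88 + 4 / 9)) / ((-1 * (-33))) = 23232 / 53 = 438.34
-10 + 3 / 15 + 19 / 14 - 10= -1291 / 70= -18.44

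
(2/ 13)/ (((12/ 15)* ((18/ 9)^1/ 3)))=15/ 52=0.29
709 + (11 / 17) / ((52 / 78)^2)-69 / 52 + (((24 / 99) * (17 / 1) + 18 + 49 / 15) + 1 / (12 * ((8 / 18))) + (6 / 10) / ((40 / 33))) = 2144723509 / 2917200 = 735.20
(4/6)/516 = 1/774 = 0.00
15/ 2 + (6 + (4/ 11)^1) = 305/ 22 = 13.86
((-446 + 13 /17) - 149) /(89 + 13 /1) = -5051 /867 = -5.83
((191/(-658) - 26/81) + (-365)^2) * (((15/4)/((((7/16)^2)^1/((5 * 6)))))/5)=2272189910720/145089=15660662.84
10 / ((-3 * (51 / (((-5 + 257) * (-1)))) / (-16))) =-4480 / 17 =-263.53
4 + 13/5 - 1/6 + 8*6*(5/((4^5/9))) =8201/960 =8.54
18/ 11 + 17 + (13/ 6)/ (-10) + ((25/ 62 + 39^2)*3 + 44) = 94660837/ 20460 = 4626.63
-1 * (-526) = 526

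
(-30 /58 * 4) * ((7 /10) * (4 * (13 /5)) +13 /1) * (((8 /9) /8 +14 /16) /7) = -11999 /2030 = -5.91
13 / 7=1.86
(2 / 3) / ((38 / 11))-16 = -901 / 57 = -15.81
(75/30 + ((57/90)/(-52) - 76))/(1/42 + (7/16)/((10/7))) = -3211012/14417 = -222.72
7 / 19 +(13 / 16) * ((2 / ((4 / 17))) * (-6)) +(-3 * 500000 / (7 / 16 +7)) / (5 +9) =-3658400005 / 253232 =-14446.83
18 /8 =2.25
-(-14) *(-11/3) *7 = -1078/3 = -359.33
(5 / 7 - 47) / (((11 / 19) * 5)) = -6156 / 385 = -15.99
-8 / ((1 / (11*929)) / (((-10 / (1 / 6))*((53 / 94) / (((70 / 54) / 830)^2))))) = 2611194455200320 / 2303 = 1133823037429.58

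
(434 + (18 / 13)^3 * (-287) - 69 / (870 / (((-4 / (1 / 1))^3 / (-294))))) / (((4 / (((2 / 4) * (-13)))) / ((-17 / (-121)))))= 11864226271 / 158498340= 74.85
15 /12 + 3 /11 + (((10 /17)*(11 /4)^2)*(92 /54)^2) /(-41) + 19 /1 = 451785049 /22356972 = 20.21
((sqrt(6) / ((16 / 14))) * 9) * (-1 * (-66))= 2079 * sqrt(6) / 4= 1273.12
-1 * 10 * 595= -5950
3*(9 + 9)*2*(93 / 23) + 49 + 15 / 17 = 486.58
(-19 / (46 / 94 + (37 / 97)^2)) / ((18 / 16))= -33608948 / 1263375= -26.60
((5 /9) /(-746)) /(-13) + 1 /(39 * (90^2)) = 7123 /117830700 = 0.00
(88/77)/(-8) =-1/7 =-0.14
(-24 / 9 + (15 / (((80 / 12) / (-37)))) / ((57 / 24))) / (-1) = 2150 / 57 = 37.72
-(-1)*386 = 386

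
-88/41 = -2.15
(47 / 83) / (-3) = -47 / 249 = -0.19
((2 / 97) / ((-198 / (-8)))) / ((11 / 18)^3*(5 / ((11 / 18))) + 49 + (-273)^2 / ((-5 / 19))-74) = -1440 / 489580144933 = -0.00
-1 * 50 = -50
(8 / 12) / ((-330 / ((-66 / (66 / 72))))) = 0.15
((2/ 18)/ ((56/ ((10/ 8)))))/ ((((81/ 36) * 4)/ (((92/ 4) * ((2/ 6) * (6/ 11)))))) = 115/ 99792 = 0.00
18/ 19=0.95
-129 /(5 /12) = -1548 /5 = -309.60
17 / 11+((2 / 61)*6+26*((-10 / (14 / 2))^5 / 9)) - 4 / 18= -1590328547 / 101497473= -15.67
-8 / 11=-0.73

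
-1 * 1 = -1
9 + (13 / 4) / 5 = 193 / 20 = 9.65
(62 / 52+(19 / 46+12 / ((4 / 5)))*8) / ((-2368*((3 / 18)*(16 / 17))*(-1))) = 3796899 / 11328512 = 0.34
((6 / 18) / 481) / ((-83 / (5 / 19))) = -5 / 2275611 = -0.00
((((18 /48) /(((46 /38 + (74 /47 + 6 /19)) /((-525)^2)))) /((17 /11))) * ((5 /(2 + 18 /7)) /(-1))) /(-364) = 13537321875 /208878592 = 64.81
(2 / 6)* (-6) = -2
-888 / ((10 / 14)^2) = -43512 / 25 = -1740.48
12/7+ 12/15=88/35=2.51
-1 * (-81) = 81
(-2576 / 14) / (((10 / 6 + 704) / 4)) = -2208 / 2117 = -1.04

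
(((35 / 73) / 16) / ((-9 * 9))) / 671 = -35 / 63481968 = -0.00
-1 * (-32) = 32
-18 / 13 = -1.38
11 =11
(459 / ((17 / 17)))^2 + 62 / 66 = 6952504 / 33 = 210681.94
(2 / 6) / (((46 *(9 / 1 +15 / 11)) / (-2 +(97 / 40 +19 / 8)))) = 77 / 39330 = 0.00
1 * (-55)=-55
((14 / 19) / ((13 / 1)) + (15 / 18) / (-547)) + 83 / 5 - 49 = -131102383 / 4053270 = -32.34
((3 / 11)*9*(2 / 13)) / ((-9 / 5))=-30 / 143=-0.21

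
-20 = -20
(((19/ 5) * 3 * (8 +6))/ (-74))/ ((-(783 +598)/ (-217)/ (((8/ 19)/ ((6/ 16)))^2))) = -6221824/ 14562645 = -0.43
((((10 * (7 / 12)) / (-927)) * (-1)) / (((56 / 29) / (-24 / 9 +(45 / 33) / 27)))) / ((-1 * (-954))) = -37555 / 4202469216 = -0.00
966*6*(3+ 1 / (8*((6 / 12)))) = 18837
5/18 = 0.28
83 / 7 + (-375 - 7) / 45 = 3.37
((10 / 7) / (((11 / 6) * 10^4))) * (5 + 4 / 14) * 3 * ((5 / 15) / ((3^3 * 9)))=37 / 21829500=0.00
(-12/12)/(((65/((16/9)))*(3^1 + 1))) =-0.01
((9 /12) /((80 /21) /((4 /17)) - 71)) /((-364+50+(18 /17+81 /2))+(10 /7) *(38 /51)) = 22491 /446042426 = 0.00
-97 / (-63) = 97 / 63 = 1.54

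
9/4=2.25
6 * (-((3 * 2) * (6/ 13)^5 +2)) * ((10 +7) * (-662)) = 53292776808/ 371293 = 143532.94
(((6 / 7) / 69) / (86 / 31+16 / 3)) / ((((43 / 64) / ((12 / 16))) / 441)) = 281232 / 372853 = 0.75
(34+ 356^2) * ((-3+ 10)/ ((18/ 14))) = 6211730/ 9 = 690192.22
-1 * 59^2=-3481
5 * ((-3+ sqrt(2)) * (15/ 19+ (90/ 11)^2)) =-2335725/ 2299+ 778575 * sqrt(2)/ 2299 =-537.04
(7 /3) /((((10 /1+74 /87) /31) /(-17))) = -106981 /944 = -113.33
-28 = -28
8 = 8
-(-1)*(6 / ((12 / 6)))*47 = 141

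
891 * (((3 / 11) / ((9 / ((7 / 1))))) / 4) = 47.25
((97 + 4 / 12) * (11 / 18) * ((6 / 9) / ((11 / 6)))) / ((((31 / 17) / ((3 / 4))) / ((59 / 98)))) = 73219 / 13671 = 5.36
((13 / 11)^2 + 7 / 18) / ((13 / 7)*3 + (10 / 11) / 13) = 353899 / 1118106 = 0.32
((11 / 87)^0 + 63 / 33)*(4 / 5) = 128 / 55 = 2.33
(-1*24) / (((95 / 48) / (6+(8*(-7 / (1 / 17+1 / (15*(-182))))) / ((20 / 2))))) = 14770944 / 13565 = 1088.90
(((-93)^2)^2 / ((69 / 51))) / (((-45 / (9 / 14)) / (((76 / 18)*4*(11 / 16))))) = -29531431017 / 3220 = -9171251.87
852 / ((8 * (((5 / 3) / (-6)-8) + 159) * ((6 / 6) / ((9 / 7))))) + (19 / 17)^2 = 11841868 / 5488399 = 2.16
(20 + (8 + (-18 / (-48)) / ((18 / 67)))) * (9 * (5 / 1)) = 21165 / 16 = 1322.81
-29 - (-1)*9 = -20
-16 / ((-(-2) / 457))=-3656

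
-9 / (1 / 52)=-468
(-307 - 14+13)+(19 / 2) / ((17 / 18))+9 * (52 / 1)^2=408647 / 17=24038.06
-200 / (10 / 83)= -1660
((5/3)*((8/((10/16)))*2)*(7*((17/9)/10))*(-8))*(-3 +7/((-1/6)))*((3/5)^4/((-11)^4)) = 0.18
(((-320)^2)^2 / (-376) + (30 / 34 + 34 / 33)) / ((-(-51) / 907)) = -666929679699083 / 1344717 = -495962852.93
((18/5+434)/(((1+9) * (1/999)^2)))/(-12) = -181968849/50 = -3639376.98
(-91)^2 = 8281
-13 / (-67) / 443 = 13 / 29681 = 0.00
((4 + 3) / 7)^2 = 1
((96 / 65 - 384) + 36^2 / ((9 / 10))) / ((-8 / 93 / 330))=-4056745.85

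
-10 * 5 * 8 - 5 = -405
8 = 8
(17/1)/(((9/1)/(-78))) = -442/3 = -147.33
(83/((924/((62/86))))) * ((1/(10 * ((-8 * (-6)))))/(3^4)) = 2573/1544780160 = 0.00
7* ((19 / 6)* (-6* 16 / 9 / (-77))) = 304 / 99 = 3.07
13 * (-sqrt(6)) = -13 * sqrt(6) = -31.84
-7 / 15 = -0.47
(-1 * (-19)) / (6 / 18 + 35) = 57 / 106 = 0.54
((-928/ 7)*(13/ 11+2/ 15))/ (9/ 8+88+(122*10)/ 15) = -230144/ 225005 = -1.02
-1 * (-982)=982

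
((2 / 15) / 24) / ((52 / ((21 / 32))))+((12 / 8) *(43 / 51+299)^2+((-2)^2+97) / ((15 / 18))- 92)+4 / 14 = 1816283452063 / 13465088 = 134888.35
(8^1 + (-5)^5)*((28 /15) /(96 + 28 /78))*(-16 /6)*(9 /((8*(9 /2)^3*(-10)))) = -756392 /3804975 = -0.20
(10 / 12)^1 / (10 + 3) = 5 / 78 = 0.06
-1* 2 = -2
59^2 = 3481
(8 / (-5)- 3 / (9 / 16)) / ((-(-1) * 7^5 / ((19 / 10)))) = -988 / 1260525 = -0.00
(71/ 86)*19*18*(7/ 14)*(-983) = -11934603/ 86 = -138774.45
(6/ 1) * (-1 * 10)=-60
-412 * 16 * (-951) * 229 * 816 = 1171448921088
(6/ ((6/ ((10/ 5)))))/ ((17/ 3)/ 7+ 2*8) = 42/ 353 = 0.12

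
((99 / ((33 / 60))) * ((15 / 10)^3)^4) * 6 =140126.04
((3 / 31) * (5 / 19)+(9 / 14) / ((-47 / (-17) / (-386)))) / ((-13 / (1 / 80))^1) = 8693823 / 100766120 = 0.09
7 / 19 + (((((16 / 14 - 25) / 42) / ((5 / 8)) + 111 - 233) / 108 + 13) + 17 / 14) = 5069377 / 377055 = 13.44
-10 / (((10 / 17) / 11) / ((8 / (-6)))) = 748 / 3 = 249.33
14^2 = 196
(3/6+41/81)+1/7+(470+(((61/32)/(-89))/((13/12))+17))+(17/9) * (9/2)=2606385839/5248152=496.63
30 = 30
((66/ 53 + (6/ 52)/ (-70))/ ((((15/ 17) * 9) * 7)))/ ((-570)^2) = 25177/ 365631630000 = 0.00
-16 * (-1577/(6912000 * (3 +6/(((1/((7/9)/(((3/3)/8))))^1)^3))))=14193/5631376000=0.00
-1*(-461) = 461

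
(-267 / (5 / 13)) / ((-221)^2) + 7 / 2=3.49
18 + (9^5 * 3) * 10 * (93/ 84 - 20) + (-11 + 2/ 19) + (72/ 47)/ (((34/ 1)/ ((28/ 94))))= -334316355769971/ 9989098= -33468122.52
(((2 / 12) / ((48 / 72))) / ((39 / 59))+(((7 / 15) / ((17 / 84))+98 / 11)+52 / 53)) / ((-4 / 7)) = -680446991 / 30922320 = -22.01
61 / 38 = 1.61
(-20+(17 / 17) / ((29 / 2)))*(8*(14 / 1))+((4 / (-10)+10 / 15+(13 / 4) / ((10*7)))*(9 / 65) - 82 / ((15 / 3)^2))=-1179903503 / 527800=-2235.51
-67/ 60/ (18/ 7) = -469/ 1080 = -0.43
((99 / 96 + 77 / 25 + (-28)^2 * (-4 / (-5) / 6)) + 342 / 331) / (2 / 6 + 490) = 87128057 / 389520800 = 0.22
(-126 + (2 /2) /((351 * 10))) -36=-568619 /3510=-162.00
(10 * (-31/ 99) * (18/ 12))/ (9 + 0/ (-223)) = -155/ 297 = -0.52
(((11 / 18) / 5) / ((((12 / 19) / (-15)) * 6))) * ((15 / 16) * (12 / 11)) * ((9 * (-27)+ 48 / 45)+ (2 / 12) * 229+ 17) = 106457 / 1152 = 92.41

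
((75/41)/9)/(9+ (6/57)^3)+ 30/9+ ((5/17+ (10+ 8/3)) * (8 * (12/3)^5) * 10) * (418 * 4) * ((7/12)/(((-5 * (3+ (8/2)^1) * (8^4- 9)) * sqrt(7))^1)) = 25484465/7593897- 4526866432 * sqrt(7)/4377177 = -2732.87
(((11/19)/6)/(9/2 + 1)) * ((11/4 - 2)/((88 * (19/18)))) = 9/63536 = 0.00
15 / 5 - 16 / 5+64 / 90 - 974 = -43807 / 45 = -973.49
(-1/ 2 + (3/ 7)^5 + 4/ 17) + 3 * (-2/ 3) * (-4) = 4428503/ 571438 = 7.75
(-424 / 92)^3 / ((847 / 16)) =-19056256 / 10305449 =-1.85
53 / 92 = 0.58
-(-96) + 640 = 736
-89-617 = -706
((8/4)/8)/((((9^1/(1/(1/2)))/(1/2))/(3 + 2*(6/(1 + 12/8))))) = 13/60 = 0.22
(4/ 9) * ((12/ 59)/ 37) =16/ 6549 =0.00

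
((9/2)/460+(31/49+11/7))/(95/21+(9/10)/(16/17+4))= 299403/636433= 0.47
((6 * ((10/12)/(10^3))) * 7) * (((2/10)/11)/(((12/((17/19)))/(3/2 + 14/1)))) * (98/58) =180761/145464000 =0.00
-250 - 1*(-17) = -233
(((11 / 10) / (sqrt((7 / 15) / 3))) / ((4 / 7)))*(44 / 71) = 363*sqrt(35) / 710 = 3.02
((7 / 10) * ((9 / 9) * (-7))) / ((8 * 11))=-49 / 880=-0.06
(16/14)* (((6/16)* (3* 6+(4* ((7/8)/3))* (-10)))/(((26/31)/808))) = 237956/91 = 2614.90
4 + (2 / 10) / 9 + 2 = 271 / 45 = 6.02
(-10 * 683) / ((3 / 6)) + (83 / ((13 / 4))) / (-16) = -710403 / 52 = -13661.60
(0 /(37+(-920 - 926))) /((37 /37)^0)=0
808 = 808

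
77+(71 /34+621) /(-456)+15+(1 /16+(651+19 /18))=113641 /153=742.75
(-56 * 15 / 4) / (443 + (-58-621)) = 105 / 118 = 0.89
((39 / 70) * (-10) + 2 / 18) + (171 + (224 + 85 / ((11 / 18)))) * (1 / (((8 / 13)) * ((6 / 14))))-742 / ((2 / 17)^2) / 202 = 982276619 / 559944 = 1754.24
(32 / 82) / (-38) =-8 / 779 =-0.01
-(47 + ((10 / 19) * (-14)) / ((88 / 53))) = -42.56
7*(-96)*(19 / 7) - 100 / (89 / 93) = -171636 / 89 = -1928.49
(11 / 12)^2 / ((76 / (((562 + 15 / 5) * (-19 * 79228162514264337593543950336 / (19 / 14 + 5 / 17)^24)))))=-92337985873522853575442030923008721167075823576167461502719583886897906176842062480015360 / 1658302358660960276209533984925331156446924438850701537752254409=-55682237555329524810882860.00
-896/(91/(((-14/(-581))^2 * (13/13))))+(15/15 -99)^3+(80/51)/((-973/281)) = -941192.46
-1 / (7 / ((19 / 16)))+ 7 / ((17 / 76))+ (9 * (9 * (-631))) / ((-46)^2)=7020233 / 1007216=6.97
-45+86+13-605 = -551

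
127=127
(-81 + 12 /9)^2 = 57121 /9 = 6346.78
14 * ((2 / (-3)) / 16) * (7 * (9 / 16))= -147 / 64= -2.30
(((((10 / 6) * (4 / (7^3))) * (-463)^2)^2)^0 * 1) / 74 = 1 / 74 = 0.01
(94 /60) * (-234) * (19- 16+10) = -23829 /5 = -4765.80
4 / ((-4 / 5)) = -5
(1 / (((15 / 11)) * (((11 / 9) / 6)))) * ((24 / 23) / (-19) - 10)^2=347530248 / 954845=363.97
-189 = -189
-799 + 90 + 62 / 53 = -37515 / 53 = -707.83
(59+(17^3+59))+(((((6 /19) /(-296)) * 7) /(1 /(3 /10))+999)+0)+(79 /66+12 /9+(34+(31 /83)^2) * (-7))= 37036532421109 /6392716440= 5793.55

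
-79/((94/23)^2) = -41791/8836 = -4.73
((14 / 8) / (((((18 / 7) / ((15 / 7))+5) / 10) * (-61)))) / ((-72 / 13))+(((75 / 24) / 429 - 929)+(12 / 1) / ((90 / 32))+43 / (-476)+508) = -416.81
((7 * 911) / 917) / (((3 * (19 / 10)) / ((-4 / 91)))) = -36440 / 679497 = -0.05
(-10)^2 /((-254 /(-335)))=16750 /127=131.89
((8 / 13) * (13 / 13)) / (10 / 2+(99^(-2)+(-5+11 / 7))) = 274428 / 700817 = 0.39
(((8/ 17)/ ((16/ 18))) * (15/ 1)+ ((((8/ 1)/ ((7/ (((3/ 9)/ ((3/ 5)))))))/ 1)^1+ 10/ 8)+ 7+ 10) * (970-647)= 2183537/ 252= 8664.83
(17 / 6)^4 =83521 / 1296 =64.45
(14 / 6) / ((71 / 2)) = 14 / 213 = 0.07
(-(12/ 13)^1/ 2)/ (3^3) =-2/ 117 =-0.02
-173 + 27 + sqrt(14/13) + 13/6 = -863/6 + sqrt(182)/13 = -142.80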